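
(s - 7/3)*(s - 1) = s^2 - 10*s/3 + 7/3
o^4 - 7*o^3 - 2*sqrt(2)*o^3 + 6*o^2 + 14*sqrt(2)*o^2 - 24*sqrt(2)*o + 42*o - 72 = (o - 4)*(o - 3)*(o - 3*sqrt(2))*(o + sqrt(2))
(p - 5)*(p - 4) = p^2 - 9*p + 20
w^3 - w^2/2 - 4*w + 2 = (w - 2)*(w - 1/2)*(w + 2)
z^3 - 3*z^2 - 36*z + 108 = (z - 6)*(z - 3)*(z + 6)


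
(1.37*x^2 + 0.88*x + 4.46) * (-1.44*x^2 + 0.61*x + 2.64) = -1.9728*x^4 - 0.4315*x^3 - 2.2688*x^2 + 5.0438*x + 11.7744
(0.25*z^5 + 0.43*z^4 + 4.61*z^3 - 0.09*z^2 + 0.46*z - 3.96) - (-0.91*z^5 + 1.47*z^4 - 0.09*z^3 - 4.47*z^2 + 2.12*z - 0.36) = 1.16*z^5 - 1.04*z^4 + 4.7*z^3 + 4.38*z^2 - 1.66*z - 3.6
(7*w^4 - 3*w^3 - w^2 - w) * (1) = 7*w^4 - 3*w^3 - w^2 - w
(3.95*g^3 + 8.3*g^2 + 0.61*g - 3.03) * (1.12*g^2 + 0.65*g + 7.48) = 4.424*g^5 + 11.8635*g^4 + 35.6242*g^3 + 59.0869*g^2 + 2.5933*g - 22.6644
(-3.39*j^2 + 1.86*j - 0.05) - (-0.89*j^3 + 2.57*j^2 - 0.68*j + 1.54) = 0.89*j^3 - 5.96*j^2 + 2.54*j - 1.59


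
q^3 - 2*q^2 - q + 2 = (q - 2)*(q - 1)*(q + 1)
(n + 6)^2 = n^2 + 12*n + 36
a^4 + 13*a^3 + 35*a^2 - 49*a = a*(a - 1)*(a + 7)^2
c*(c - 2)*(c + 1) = c^3 - c^2 - 2*c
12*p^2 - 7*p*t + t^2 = (-4*p + t)*(-3*p + t)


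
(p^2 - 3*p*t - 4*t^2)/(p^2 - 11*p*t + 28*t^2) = (p + t)/(p - 7*t)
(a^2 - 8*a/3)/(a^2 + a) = (a - 8/3)/(a + 1)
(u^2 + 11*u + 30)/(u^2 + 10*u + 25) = (u + 6)/(u + 5)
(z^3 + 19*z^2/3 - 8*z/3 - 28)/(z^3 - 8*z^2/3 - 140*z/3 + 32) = (3*z^2 + z - 14)/(3*z^2 - 26*z + 16)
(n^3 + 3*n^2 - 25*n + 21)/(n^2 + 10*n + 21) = (n^2 - 4*n + 3)/(n + 3)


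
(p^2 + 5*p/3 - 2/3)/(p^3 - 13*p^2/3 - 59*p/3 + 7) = (p + 2)/(p^2 - 4*p - 21)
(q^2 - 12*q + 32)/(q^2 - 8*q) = (q - 4)/q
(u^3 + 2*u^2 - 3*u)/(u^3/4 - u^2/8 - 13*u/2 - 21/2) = 8*u*(-u^2 - 2*u + 3)/(-2*u^3 + u^2 + 52*u + 84)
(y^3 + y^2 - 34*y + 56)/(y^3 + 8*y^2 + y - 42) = (y - 4)/(y + 3)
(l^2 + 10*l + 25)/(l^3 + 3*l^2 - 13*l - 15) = (l + 5)/(l^2 - 2*l - 3)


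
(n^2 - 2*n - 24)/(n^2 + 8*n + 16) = (n - 6)/(n + 4)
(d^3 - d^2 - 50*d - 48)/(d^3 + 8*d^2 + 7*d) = (d^2 - 2*d - 48)/(d*(d + 7))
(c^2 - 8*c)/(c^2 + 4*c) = (c - 8)/(c + 4)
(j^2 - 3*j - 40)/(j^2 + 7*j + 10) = (j - 8)/(j + 2)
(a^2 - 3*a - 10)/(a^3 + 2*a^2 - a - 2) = (a - 5)/(a^2 - 1)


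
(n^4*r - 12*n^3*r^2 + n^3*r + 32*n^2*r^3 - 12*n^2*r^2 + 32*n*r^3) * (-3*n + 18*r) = -3*n^5*r + 54*n^4*r^2 - 3*n^4*r - 312*n^3*r^3 + 54*n^3*r^2 + 576*n^2*r^4 - 312*n^2*r^3 + 576*n*r^4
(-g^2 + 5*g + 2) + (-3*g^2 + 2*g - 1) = -4*g^2 + 7*g + 1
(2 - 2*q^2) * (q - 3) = -2*q^3 + 6*q^2 + 2*q - 6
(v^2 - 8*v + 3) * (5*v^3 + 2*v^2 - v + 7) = 5*v^5 - 38*v^4 - 2*v^3 + 21*v^2 - 59*v + 21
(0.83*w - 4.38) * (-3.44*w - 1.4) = -2.8552*w^2 + 13.9052*w + 6.132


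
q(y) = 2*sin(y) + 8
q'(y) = 2*cos(y)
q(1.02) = 9.70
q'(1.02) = 1.05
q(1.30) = 9.93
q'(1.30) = 0.53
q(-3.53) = 8.76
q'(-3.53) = -1.85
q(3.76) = 6.84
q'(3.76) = -1.63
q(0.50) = 8.96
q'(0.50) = 1.76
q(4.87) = 6.02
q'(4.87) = 0.31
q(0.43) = 8.83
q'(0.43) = 1.82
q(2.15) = 9.67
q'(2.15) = -1.09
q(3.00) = 8.28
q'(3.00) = -1.98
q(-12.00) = 9.07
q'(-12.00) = 1.69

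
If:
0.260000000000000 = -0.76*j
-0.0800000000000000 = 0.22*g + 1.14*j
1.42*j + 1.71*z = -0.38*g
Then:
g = 1.41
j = -0.34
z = -0.03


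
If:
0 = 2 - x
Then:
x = 2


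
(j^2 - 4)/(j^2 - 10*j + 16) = (j + 2)/(j - 8)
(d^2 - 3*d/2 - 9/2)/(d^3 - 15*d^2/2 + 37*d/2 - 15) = (2*d + 3)/(2*d^2 - 9*d + 10)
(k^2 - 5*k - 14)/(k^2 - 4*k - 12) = (k - 7)/(k - 6)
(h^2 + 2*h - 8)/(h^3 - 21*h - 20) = (h - 2)/(h^2 - 4*h - 5)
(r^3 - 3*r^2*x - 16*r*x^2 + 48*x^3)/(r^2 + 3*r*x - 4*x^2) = (-r^2 + 7*r*x - 12*x^2)/(-r + x)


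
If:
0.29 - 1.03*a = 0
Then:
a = 0.28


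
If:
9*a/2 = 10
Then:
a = 20/9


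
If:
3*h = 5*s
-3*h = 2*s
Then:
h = 0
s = 0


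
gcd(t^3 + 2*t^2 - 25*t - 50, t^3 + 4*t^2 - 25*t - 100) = t^2 - 25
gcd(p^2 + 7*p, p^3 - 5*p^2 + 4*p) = p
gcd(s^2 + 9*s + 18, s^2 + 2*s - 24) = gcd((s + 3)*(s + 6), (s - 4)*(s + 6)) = s + 6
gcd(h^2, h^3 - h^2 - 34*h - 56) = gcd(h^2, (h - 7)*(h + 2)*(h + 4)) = 1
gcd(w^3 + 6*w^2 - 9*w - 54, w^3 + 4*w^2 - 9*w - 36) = w^2 - 9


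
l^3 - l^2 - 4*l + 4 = (l - 2)*(l - 1)*(l + 2)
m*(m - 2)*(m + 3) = m^3 + m^2 - 6*m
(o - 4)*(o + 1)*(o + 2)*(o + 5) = o^4 + 4*o^3 - 15*o^2 - 58*o - 40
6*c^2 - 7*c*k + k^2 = (-6*c + k)*(-c + k)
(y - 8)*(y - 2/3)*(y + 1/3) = y^3 - 25*y^2/3 + 22*y/9 + 16/9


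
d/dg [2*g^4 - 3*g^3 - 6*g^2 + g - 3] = 8*g^3 - 9*g^2 - 12*g + 1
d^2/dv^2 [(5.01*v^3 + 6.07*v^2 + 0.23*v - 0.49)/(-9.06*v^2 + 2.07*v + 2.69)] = (-552.57057*v^3 - 813.663702*v^2 - 306.287046*v - 57.201662)/(743.677416*v^6 - 509.739156*v^5 - 545.95107*v^4 + 293.823045*v^3 + 162.098055*v^2 - 44.936181*v - 19.465109)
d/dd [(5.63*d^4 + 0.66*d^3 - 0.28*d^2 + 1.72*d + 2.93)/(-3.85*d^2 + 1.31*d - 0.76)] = (-43.351*d^5 + 19.5849*d^4 - 15.386*d^3 + 4.7504*d^2 + 22.9866*d - 5.1455)/(14.8225*d^4 - 10.087*d^3 + 7.5681*d^2 - 1.9912*d + 0.5776)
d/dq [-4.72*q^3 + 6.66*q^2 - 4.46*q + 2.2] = -14.16*q^2 + 13.32*q - 4.46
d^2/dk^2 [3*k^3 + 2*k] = 18*k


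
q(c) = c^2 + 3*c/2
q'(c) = 2*c + 3/2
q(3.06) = 13.95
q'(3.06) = 7.62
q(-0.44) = -0.47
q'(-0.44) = 0.62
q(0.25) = 0.44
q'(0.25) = 2.00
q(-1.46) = -0.06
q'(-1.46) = -1.42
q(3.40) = 16.66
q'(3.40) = 8.30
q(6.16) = 47.19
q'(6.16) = 13.82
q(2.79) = 11.97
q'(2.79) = 7.08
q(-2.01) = 1.03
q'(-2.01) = -2.52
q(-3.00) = 4.50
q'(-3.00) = -4.50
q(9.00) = 94.50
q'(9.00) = 19.50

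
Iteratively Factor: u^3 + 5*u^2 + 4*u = (u + 4)*(u^2 + u) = u*(u + 4)*(u + 1)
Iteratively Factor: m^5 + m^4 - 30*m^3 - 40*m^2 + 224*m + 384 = (m + 3)*(m^4 - 2*m^3 - 24*m^2 + 32*m + 128) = (m + 2)*(m + 3)*(m^3 - 4*m^2 - 16*m + 64) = (m - 4)*(m + 2)*(m + 3)*(m^2 - 16) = (m - 4)^2*(m + 2)*(m + 3)*(m + 4)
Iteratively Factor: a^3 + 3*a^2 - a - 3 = (a - 1)*(a^2 + 4*a + 3) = (a - 1)*(a + 1)*(a + 3)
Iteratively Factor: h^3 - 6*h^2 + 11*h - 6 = (h - 1)*(h^2 - 5*h + 6) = (h - 3)*(h - 1)*(h - 2)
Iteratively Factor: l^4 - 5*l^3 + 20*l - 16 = (l - 4)*(l^3 - l^2 - 4*l + 4) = (l - 4)*(l - 2)*(l^2 + l - 2) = (l - 4)*(l - 2)*(l + 2)*(l - 1)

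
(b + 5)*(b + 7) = b^2 + 12*b + 35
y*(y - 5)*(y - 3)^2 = y^4 - 11*y^3 + 39*y^2 - 45*y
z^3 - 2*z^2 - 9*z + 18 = (z - 3)*(z - 2)*(z + 3)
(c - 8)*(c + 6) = c^2 - 2*c - 48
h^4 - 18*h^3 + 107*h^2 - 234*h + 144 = (h - 8)*(h - 6)*(h - 3)*(h - 1)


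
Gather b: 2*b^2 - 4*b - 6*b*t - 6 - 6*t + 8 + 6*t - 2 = 2*b^2 + b*(-6*t - 4)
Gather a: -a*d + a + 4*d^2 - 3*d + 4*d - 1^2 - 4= a*(1 - d) + 4*d^2 + d - 5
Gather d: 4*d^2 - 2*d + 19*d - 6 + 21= 4*d^2 + 17*d + 15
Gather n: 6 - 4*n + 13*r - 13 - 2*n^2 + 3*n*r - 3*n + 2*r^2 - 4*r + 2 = -2*n^2 + n*(3*r - 7) + 2*r^2 + 9*r - 5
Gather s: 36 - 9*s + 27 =63 - 9*s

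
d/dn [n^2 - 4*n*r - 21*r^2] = 2*n - 4*r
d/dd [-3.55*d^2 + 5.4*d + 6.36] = 5.4 - 7.1*d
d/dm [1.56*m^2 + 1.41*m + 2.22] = 3.12*m + 1.41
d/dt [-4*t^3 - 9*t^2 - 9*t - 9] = -12*t^2 - 18*t - 9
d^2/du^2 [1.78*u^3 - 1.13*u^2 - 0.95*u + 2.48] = 10.68*u - 2.26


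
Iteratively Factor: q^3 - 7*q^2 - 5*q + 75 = (q - 5)*(q^2 - 2*q - 15) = (q - 5)*(q + 3)*(q - 5)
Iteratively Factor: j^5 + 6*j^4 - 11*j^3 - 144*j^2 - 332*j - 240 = (j + 3)*(j^4 + 3*j^3 - 20*j^2 - 84*j - 80) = (j + 3)*(j + 4)*(j^3 - j^2 - 16*j - 20) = (j - 5)*(j + 3)*(j + 4)*(j^2 + 4*j + 4) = (j - 5)*(j + 2)*(j + 3)*(j + 4)*(j + 2)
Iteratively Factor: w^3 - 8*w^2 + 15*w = (w - 5)*(w^2 - 3*w) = w*(w - 5)*(w - 3)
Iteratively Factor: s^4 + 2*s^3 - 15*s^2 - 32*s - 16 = (s + 1)*(s^3 + s^2 - 16*s - 16) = (s + 1)^2*(s^2 - 16) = (s + 1)^2*(s + 4)*(s - 4)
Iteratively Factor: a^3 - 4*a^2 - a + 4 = (a - 1)*(a^2 - 3*a - 4) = (a - 4)*(a - 1)*(a + 1)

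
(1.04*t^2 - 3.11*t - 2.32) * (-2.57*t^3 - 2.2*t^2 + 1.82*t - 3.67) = -2.6728*t^5 + 5.7047*t^4 + 14.6972*t^3 - 4.373*t^2 + 7.1913*t + 8.5144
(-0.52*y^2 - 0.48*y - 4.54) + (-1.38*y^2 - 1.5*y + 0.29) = -1.9*y^2 - 1.98*y - 4.25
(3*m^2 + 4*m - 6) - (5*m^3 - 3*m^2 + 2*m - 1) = -5*m^3 + 6*m^2 + 2*m - 5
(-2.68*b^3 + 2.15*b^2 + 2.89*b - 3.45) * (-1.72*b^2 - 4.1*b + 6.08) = 4.6096*b^5 + 7.29*b^4 - 30.0802*b^3 + 7.157*b^2 + 31.7162*b - 20.976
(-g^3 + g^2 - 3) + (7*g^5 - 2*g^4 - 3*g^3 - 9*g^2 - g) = 7*g^5 - 2*g^4 - 4*g^3 - 8*g^2 - g - 3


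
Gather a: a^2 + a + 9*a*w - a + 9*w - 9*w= a^2 + 9*a*w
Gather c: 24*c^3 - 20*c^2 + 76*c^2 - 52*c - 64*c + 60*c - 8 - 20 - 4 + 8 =24*c^3 + 56*c^2 - 56*c - 24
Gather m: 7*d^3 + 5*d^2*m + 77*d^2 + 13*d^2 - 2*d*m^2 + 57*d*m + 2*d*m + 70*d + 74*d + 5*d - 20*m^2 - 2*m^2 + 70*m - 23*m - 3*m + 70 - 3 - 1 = 7*d^3 + 90*d^2 + 149*d + m^2*(-2*d - 22) + m*(5*d^2 + 59*d + 44) + 66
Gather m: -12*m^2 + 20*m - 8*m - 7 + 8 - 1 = -12*m^2 + 12*m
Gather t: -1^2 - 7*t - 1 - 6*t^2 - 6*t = -6*t^2 - 13*t - 2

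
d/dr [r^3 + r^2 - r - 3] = 3*r^2 + 2*r - 1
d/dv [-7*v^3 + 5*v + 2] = 5 - 21*v^2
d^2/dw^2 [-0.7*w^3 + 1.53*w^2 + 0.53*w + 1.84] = 3.06 - 4.2*w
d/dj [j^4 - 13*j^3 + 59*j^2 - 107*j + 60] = 4*j^3 - 39*j^2 + 118*j - 107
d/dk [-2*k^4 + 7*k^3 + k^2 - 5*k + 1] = -8*k^3 + 21*k^2 + 2*k - 5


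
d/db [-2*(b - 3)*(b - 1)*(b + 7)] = -6*b^2 - 12*b + 50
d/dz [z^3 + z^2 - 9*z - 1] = 3*z^2 + 2*z - 9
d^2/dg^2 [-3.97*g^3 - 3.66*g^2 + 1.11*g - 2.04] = -23.82*g - 7.32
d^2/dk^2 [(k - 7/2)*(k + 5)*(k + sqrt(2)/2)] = 6*k + sqrt(2) + 3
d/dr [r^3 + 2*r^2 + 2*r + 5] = 3*r^2 + 4*r + 2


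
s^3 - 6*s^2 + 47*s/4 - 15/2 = (s - 5/2)*(s - 2)*(s - 3/2)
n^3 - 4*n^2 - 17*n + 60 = (n - 5)*(n - 3)*(n + 4)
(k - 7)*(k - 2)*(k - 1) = k^3 - 10*k^2 + 23*k - 14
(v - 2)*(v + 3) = v^2 + v - 6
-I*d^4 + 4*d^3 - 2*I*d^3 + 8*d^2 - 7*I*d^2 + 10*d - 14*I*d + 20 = (d + 2)*(d - 2*I)*(d + 5*I)*(-I*d + 1)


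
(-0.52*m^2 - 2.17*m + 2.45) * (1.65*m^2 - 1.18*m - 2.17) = -0.858*m^4 - 2.9669*m^3 + 7.7315*m^2 + 1.8179*m - 5.3165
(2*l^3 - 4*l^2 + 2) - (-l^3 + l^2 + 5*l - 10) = 3*l^3 - 5*l^2 - 5*l + 12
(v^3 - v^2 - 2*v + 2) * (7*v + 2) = 7*v^4 - 5*v^3 - 16*v^2 + 10*v + 4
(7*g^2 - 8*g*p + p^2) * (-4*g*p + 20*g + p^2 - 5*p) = -28*g^3*p + 140*g^3 + 39*g^2*p^2 - 195*g^2*p - 12*g*p^3 + 60*g*p^2 + p^4 - 5*p^3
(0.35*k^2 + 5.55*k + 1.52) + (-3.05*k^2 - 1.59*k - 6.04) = -2.7*k^2 + 3.96*k - 4.52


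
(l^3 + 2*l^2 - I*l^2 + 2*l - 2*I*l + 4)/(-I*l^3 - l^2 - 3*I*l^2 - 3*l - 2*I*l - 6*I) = I*(l + 2)/(l + 3)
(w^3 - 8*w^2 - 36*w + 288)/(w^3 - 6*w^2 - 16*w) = (w^2 - 36)/(w*(w + 2))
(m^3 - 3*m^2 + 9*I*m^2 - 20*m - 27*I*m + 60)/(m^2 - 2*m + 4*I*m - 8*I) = (m^2 + m*(-3 + 5*I) - 15*I)/(m - 2)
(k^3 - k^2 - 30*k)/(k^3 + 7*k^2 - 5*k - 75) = k*(k - 6)/(k^2 + 2*k - 15)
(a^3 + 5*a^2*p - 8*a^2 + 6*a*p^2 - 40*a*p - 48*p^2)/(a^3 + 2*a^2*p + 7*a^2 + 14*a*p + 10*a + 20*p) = (a^2 + 3*a*p - 8*a - 24*p)/(a^2 + 7*a + 10)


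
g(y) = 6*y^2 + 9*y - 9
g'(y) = 12*y + 9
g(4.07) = 127.02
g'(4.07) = 57.84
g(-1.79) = -5.89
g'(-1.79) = -12.48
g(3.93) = 119.04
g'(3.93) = 56.16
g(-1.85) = -5.12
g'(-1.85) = -13.20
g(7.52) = 397.98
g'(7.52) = 99.24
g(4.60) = 159.36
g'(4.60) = 64.20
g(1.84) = 27.87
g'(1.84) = 31.08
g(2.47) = 49.84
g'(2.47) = 38.64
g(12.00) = 963.00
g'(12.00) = 153.00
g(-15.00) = 1206.00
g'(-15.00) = -171.00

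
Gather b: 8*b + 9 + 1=8*b + 10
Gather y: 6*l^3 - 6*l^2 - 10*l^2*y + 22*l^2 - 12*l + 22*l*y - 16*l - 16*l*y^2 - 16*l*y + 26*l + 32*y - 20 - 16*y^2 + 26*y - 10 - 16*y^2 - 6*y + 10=6*l^3 + 16*l^2 - 2*l + y^2*(-16*l - 32) + y*(-10*l^2 + 6*l + 52) - 20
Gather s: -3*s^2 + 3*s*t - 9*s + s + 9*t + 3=-3*s^2 + s*(3*t - 8) + 9*t + 3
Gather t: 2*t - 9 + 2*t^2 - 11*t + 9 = 2*t^2 - 9*t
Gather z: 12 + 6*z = 6*z + 12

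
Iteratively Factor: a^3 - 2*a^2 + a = (a - 1)*(a^2 - a) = a*(a - 1)*(a - 1)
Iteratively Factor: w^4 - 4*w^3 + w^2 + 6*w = (w - 3)*(w^3 - w^2 - 2*w) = (w - 3)*(w + 1)*(w^2 - 2*w) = (w - 3)*(w - 2)*(w + 1)*(w)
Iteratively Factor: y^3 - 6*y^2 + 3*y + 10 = (y + 1)*(y^2 - 7*y + 10) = (y - 2)*(y + 1)*(y - 5)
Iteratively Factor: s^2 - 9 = (s + 3)*(s - 3)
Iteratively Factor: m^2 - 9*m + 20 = (m - 4)*(m - 5)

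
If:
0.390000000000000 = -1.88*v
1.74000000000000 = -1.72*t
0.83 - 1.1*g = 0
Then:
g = 0.75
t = -1.01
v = -0.21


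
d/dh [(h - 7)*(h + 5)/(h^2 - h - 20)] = (h^2 + 30*h + 5)/(h^4 - 2*h^3 - 39*h^2 + 40*h + 400)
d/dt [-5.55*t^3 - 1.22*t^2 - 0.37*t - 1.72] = -16.65*t^2 - 2.44*t - 0.37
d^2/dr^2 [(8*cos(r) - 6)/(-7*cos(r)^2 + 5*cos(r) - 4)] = 4*(-1764*(1 - cos(2*r))^2*cos(r) + 448*(1 - cos(2*r))^2 + 2455*cos(r) - 654*cos(2*r) - 819*cos(3*r) + 392*cos(5*r) - 1734)/(10*cos(r) - 7*cos(2*r) - 15)^3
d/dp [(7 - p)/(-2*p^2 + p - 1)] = (2*p^2 - p - (p - 7)*(4*p - 1) + 1)/(2*p^2 - p + 1)^2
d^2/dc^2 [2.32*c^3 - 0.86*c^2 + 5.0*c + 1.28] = 13.92*c - 1.72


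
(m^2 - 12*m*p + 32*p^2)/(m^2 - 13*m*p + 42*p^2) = (m^2 - 12*m*p + 32*p^2)/(m^2 - 13*m*p + 42*p^2)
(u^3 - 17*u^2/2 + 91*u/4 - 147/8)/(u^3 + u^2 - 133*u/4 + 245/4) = (4*u^2 - 20*u + 21)/(2*(2*u^2 + 9*u - 35))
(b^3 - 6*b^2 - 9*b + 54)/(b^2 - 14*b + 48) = (b^2 - 9)/(b - 8)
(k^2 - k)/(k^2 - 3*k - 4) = k*(1 - k)/(-k^2 + 3*k + 4)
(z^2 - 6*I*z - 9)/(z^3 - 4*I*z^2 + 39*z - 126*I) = (z - 3*I)/(z^2 - I*z + 42)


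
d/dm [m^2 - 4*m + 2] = 2*m - 4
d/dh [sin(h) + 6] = cos(h)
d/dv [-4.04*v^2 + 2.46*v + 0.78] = 2.46 - 8.08*v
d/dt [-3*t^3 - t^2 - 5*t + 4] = -9*t^2 - 2*t - 5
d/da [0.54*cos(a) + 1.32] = -0.54*sin(a)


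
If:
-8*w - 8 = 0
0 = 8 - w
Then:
No Solution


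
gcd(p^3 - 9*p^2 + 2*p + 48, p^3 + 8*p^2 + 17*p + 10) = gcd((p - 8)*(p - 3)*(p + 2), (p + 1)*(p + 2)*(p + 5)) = p + 2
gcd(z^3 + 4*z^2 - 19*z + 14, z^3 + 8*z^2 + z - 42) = z^2 + 5*z - 14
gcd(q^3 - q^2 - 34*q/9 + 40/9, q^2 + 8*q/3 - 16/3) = q - 4/3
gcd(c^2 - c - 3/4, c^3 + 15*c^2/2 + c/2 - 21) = c - 3/2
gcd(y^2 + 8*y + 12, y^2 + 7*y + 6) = y + 6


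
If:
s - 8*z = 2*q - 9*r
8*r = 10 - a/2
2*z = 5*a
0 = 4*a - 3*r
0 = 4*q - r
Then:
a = 60/67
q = 20/67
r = 80/67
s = 520/67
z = 150/67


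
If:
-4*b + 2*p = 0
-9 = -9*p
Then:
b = 1/2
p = 1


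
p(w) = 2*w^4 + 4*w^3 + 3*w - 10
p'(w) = 8*w^3 + 12*w^2 + 3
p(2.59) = 157.26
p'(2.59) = 222.49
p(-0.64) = -12.63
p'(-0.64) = 5.82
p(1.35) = 10.53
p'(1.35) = 44.55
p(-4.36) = 368.12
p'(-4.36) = -431.94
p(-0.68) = -12.87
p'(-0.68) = 6.03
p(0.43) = -8.32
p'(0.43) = 5.85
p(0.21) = -9.33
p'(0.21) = 3.60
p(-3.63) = 135.04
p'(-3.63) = -221.53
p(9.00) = 16055.00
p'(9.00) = 6807.00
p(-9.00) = 10169.00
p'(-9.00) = -4857.00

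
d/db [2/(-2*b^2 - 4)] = 2*b/(b^2 + 2)^2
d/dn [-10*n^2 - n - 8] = -20*n - 1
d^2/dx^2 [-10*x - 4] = 0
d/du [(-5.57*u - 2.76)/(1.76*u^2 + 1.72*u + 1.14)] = (9.8032*u^2 + 9.7152*u - 1.6026)/(3.0976*u^4 + 6.0544*u^3 + 6.9712*u^2 + 3.9216*u + 1.2996)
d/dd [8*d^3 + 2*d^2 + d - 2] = 24*d^2 + 4*d + 1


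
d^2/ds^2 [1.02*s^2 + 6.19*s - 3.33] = 2.04000000000000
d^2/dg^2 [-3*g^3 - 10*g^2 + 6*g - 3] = -18*g - 20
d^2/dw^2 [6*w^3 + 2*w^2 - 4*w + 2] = 36*w + 4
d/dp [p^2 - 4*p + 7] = 2*p - 4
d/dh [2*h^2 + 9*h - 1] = 4*h + 9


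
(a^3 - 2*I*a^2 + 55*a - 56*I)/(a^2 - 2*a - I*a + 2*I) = (a^2 - I*a + 56)/(a - 2)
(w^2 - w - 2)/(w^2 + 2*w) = (w^2 - w - 2)/(w*(w + 2))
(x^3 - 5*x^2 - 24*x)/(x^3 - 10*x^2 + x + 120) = x/(x - 5)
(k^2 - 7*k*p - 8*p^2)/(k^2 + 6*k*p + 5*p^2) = (k - 8*p)/(k + 5*p)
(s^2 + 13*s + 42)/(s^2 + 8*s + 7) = (s + 6)/(s + 1)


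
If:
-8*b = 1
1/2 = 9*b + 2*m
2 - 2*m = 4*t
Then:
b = -1/8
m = 13/16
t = 3/32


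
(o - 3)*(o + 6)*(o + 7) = o^3 + 10*o^2 + 3*o - 126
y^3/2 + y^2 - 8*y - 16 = (y/2 + 1)*(y - 4)*(y + 4)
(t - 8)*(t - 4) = t^2 - 12*t + 32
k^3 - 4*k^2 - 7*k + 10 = (k - 5)*(k - 1)*(k + 2)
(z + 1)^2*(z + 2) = z^3 + 4*z^2 + 5*z + 2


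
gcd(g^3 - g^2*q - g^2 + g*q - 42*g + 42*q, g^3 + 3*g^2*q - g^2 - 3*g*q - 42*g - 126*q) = g^2 - g - 42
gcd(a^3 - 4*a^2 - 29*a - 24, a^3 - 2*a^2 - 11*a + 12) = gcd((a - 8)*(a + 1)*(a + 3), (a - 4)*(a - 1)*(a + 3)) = a + 3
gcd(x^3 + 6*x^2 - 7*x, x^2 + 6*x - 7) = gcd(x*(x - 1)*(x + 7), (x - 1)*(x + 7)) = x^2 + 6*x - 7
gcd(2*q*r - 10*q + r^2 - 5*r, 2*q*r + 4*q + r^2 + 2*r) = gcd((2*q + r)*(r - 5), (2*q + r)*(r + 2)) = 2*q + r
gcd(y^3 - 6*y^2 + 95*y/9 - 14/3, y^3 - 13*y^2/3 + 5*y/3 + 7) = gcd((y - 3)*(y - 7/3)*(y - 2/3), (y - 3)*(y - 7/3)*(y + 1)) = y^2 - 16*y/3 + 7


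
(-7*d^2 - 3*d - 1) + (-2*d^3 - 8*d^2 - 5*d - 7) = -2*d^3 - 15*d^2 - 8*d - 8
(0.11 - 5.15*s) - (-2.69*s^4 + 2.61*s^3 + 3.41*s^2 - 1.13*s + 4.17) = 2.69*s^4 - 2.61*s^3 - 3.41*s^2 - 4.02*s - 4.06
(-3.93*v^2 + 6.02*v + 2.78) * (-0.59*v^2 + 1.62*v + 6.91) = 2.3187*v^4 - 9.9184*v^3 - 19.0441*v^2 + 46.1018*v + 19.2098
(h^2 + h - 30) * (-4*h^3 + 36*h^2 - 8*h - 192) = -4*h^5 + 32*h^4 + 148*h^3 - 1280*h^2 + 48*h + 5760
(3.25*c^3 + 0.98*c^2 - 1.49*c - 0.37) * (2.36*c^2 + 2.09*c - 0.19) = 7.67*c^5 + 9.1053*c^4 - 2.0857*c^3 - 4.1735*c^2 - 0.4902*c + 0.0703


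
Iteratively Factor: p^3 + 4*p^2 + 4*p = (p)*(p^2 + 4*p + 4) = p*(p + 2)*(p + 2)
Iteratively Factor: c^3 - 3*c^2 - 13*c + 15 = (c - 5)*(c^2 + 2*c - 3) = (c - 5)*(c + 3)*(c - 1)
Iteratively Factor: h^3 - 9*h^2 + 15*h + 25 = (h - 5)*(h^2 - 4*h - 5) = (h - 5)*(h + 1)*(h - 5)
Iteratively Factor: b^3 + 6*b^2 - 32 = (b + 4)*(b^2 + 2*b - 8) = (b - 2)*(b + 4)*(b + 4)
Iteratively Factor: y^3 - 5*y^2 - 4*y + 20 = (y - 5)*(y^2 - 4) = (y - 5)*(y + 2)*(y - 2)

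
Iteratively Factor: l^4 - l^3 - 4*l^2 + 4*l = (l)*(l^3 - l^2 - 4*l + 4) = l*(l + 2)*(l^2 - 3*l + 2) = l*(l - 2)*(l + 2)*(l - 1)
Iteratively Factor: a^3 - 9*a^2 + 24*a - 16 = (a - 4)*(a^2 - 5*a + 4) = (a - 4)^2*(a - 1)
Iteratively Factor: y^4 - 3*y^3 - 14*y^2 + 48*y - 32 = (y - 2)*(y^3 - y^2 - 16*y + 16) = (y - 4)*(y - 2)*(y^2 + 3*y - 4) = (y - 4)*(y - 2)*(y + 4)*(y - 1)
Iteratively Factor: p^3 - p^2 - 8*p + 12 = (p + 3)*(p^2 - 4*p + 4) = (p - 2)*(p + 3)*(p - 2)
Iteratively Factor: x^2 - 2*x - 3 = (x + 1)*(x - 3)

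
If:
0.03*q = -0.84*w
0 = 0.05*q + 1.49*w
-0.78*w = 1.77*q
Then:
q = 0.00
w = 0.00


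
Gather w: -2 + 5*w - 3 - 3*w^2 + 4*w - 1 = -3*w^2 + 9*w - 6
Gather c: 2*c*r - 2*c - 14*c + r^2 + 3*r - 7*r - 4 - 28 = c*(2*r - 16) + r^2 - 4*r - 32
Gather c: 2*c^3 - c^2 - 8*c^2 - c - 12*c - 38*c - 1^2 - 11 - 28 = 2*c^3 - 9*c^2 - 51*c - 40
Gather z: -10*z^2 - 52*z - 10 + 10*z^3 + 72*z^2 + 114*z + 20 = 10*z^3 + 62*z^2 + 62*z + 10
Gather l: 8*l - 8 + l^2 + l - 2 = l^2 + 9*l - 10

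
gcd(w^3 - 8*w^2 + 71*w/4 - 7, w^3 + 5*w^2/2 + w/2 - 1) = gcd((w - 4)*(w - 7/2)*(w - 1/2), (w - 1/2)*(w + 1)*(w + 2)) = w - 1/2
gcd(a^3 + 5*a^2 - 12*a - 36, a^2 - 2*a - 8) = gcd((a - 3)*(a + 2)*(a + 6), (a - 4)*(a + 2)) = a + 2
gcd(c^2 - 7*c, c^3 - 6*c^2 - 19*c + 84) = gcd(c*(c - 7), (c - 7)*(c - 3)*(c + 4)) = c - 7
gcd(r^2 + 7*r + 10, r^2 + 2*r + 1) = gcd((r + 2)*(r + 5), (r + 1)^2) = 1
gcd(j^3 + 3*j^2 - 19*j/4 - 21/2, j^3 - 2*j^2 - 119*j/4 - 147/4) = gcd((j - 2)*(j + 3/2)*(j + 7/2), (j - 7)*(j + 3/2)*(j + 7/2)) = j^2 + 5*j + 21/4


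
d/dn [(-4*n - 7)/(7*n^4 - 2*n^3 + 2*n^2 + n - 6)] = (-28*n^4 + 8*n^3 - 8*n^2 - 4*n + (4*n + 7)*(28*n^3 - 6*n^2 + 4*n + 1) + 24)/(7*n^4 - 2*n^3 + 2*n^2 + n - 6)^2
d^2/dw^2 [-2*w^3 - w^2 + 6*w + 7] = -12*w - 2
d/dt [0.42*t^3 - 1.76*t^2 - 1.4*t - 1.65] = 1.26*t^2 - 3.52*t - 1.4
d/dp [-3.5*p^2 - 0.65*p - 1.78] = -7.0*p - 0.65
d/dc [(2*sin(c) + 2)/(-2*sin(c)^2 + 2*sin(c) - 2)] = (sin(c)^2 + 2*sin(c) - 2)*cos(c)/(sin(c)^2 - sin(c) + 1)^2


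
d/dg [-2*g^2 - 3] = -4*g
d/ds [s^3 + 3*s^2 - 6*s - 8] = 3*s^2 + 6*s - 6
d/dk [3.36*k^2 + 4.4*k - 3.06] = 6.72*k + 4.4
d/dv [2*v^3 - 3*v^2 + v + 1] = 6*v^2 - 6*v + 1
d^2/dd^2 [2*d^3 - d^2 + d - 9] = 12*d - 2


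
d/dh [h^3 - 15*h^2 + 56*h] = 3*h^2 - 30*h + 56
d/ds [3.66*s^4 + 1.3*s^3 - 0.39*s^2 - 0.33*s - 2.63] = 14.64*s^3 + 3.9*s^2 - 0.78*s - 0.33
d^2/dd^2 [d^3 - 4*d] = 6*d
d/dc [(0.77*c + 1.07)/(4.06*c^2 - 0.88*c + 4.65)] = (-3.1262*c^2 - 8.6884*c + 4.5221)/(16.4836*c^4 - 7.1456*c^3 + 38.5324*c^2 - 8.184*c + 21.6225)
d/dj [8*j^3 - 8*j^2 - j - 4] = 24*j^2 - 16*j - 1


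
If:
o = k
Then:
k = o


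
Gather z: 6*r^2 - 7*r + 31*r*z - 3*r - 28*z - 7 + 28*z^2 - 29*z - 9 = 6*r^2 - 10*r + 28*z^2 + z*(31*r - 57) - 16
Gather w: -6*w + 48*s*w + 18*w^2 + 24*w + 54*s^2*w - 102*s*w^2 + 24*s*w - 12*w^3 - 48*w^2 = -12*w^3 + w^2*(-102*s - 30) + w*(54*s^2 + 72*s + 18)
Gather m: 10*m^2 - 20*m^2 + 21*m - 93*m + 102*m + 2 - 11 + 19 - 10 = -10*m^2 + 30*m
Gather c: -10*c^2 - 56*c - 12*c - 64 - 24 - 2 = -10*c^2 - 68*c - 90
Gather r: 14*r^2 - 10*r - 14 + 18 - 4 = 14*r^2 - 10*r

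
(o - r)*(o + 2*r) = o^2 + o*r - 2*r^2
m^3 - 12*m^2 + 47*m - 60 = (m - 5)*(m - 4)*(m - 3)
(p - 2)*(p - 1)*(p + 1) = p^3 - 2*p^2 - p + 2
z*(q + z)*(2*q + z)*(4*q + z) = 8*q^3*z + 14*q^2*z^2 + 7*q*z^3 + z^4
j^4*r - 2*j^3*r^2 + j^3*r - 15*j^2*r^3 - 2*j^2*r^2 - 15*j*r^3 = j*(j - 5*r)*(j + 3*r)*(j*r + r)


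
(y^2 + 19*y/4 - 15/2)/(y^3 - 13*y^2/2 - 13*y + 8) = (4*y^2 + 19*y - 30)/(2*(2*y^3 - 13*y^2 - 26*y + 16))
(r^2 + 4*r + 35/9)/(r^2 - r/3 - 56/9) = (3*r + 5)/(3*r - 8)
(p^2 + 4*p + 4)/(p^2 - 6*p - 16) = (p + 2)/(p - 8)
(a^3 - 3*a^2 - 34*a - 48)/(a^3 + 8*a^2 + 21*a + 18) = (a - 8)/(a + 3)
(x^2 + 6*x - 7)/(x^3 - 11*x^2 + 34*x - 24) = (x + 7)/(x^2 - 10*x + 24)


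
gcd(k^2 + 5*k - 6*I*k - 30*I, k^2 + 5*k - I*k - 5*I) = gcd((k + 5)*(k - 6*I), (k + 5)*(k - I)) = k + 5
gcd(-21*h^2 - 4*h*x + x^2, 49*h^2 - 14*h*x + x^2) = -7*h + x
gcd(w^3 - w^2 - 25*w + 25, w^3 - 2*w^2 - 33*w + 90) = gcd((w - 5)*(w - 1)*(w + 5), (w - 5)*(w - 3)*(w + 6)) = w - 5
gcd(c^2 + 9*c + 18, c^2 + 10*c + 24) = c + 6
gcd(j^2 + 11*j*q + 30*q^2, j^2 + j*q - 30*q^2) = j + 6*q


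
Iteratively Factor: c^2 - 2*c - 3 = (c - 3)*(c + 1)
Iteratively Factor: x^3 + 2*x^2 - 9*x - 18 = (x + 2)*(x^2 - 9) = (x - 3)*(x + 2)*(x + 3)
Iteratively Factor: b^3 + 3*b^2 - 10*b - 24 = (b + 2)*(b^2 + b - 12) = (b - 3)*(b + 2)*(b + 4)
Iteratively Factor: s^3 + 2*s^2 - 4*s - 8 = (s + 2)*(s^2 - 4) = (s - 2)*(s + 2)*(s + 2)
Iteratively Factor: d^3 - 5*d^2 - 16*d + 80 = (d - 5)*(d^2 - 16) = (d - 5)*(d + 4)*(d - 4)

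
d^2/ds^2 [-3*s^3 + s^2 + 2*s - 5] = 2 - 18*s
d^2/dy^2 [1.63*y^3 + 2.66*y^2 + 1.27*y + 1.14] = 9.78*y + 5.32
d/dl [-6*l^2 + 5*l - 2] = 5 - 12*l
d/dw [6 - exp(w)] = -exp(w)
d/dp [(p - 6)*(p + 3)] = 2*p - 3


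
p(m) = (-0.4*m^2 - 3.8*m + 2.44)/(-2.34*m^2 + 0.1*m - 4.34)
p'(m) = (-0.8*m - 3.8)/(-2.34*m^2 + 0.1*m - 4.34) + (4.68*m - 0.1)*(-0.4*m^2 - 3.8*m + 2.44)/(-2.34*m^2 + 0.1*m - 4.34)^2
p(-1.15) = -0.83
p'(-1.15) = -0.22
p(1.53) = 0.45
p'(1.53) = 0.19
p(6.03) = 0.39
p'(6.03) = -0.03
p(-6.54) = -0.10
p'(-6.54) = -0.04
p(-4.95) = -0.18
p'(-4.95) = -0.07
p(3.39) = 0.49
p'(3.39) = -0.04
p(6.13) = 0.39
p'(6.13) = -0.03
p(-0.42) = -0.83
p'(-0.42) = 0.37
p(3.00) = 0.50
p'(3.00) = -0.03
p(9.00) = 0.33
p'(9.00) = -0.02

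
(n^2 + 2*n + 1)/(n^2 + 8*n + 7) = (n + 1)/(n + 7)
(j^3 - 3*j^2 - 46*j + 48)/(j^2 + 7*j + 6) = (j^2 - 9*j + 8)/(j + 1)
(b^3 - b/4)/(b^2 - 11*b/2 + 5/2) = b*(2*b + 1)/(2*(b - 5))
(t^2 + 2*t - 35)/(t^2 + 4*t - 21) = (t - 5)/(t - 3)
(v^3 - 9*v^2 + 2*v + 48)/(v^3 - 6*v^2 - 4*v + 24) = (v^2 - 11*v + 24)/(v^2 - 8*v + 12)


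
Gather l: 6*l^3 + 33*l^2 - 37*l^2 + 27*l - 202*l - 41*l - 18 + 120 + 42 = 6*l^3 - 4*l^2 - 216*l + 144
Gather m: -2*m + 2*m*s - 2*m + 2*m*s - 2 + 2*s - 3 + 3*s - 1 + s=m*(4*s - 4) + 6*s - 6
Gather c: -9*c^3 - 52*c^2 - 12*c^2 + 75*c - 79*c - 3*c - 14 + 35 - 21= -9*c^3 - 64*c^2 - 7*c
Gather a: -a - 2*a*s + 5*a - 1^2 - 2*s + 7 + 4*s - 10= a*(4 - 2*s) + 2*s - 4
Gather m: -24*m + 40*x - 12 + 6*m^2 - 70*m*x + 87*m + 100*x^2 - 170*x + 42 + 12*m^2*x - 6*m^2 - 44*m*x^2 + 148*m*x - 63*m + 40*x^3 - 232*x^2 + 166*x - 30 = 12*m^2*x + m*(-44*x^2 + 78*x) + 40*x^3 - 132*x^2 + 36*x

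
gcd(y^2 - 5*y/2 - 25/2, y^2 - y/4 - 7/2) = 1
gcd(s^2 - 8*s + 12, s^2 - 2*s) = s - 2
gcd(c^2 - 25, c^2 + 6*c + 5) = c + 5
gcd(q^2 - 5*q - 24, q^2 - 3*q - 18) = q + 3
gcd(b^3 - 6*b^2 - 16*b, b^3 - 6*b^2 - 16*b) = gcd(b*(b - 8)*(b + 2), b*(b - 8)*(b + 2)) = b^3 - 6*b^2 - 16*b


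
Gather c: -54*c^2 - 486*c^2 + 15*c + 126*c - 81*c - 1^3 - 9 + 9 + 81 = -540*c^2 + 60*c + 80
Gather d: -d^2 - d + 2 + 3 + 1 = -d^2 - d + 6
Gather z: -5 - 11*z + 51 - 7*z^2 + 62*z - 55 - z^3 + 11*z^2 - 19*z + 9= -z^3 + 4*z^2 + 32*z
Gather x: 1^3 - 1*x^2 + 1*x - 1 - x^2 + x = -2*x^2 + 2*x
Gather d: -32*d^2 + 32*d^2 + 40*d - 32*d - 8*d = 0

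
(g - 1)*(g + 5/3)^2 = g^3 + 7*g^2/3 - 5*g/9 - 25/9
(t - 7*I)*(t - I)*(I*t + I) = I*t^3 + 8*t^2 + I*t^2 + 8*t - 7*I*t - 7*I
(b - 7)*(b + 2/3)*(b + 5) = b^3 - 4*b^2/3 - 109*b/3 - 70/3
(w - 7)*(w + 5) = w^2 - 2*w - 35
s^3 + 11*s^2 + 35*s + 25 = (s + 1)*(s + 5)^2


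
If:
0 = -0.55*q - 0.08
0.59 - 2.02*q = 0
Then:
No Solution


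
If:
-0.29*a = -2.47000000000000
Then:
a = 8.52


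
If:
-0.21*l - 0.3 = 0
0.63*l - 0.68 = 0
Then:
No Solution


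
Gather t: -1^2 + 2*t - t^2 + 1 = -t^2 + 2*t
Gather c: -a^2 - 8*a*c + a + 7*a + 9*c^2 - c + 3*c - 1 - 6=-a^2 + 8*a + 9*c^2 + c*(2 - 8*a) - 7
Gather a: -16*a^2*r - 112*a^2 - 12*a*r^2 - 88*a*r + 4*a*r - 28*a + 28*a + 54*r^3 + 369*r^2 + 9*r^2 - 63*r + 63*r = a^2*(-16*r - 112) + a*(-12*r^2 - 84*r) + 54*r^3 + 378*r^2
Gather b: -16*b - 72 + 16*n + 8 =-16*b + 16*n - 64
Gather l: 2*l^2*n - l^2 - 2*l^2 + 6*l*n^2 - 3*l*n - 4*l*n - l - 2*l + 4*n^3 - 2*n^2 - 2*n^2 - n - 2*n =l^2*(2*n - 3) + l*(6*n^2 - 7*n - 3) + 4*n^3 - 4*n^2 - 3*n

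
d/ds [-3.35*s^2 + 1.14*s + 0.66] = 1.14 - 6.7*s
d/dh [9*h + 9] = 9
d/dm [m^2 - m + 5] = 2*m - 1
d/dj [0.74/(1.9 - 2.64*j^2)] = 3.9072*j/(2.64*j^2 - 1.9)^2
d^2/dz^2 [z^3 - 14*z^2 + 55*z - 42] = 6*z - 28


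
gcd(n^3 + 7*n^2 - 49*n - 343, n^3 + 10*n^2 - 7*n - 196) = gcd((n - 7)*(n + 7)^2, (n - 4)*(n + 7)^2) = n^2 + 14*n + 49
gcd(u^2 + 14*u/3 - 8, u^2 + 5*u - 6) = u + 6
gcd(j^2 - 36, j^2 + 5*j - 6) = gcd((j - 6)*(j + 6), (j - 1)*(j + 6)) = j + 6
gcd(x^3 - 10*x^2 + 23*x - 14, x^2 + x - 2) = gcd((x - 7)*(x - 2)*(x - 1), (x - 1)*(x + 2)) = x - 1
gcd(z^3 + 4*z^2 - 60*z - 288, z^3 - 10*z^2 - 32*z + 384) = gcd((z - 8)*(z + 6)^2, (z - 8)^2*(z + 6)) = z^2 - 2*z - 48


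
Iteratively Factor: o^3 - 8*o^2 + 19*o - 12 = (o - 3)*(o^2 - 5*o + 4) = (o - 3)*(o - 1)*(o - 4)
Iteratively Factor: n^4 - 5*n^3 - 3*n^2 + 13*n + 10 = (n + 1)*(n^3 - 6*n^2 + 3*n + 10) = (n - 5)*(n + 1)*(n^2 - n - 2) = (n - 5)*(n + 1)^2*(n - 2)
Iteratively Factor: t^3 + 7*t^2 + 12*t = (t + 3)*(t^2 + 4*t) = (t + 3)*(t + 4)*(t)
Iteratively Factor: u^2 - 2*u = (u)*(u - 2)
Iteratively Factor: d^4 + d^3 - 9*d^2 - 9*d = (d)*(d^3 + d^2 - 9*d - 9) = d*(d + 1)*(d^2 - 9) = d*(d - 3)*(d + 1)*(d + 3)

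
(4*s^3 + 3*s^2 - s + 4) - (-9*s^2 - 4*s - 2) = 4*s^3 + 12*s^2 + 3*s + 6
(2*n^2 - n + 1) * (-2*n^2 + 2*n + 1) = -4*n^4 + 6*n^3 - 2*n^2 + n + 1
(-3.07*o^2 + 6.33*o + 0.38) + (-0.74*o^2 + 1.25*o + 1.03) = -3.81*o^2 + 7.58*o + 1.41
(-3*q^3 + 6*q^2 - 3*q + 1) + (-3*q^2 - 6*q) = -3*q^3 + 3*q^2 - 9*q + 1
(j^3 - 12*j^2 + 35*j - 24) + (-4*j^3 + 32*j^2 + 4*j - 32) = -3*j^3 + 20*j^2 + 39*j - 56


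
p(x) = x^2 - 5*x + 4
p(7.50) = 22.75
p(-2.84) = 26.27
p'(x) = 2*x - 5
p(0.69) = 1.03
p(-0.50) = 6.75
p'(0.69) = -3.62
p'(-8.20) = -21.40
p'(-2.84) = -10.68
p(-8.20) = 112.24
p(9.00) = 40.00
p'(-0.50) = -6.00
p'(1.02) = -2.96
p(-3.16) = 29.79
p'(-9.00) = -23.00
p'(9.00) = 13.00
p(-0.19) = 4.99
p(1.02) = -0.06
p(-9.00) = 130.00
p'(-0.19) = -5.38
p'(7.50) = 10.00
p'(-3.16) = -11.32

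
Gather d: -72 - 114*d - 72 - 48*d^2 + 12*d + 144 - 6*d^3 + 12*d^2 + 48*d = -6*d^3 - 36*d^2 - 54*d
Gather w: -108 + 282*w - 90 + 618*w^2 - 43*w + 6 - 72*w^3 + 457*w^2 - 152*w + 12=-72*w^3 + 1075*w^2 + 87*w - 180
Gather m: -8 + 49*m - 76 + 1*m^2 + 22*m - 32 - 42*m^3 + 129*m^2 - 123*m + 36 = -42*m^3 + 130*m^2 - 52*m - 80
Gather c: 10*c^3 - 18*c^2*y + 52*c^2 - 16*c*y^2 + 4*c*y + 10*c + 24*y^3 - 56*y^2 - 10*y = 10*c^3 + c^2*(52 - 18*y) + c*(-16*y^2 + 4*y + 10) + 24*y^3 - 56*y^2 - 10*y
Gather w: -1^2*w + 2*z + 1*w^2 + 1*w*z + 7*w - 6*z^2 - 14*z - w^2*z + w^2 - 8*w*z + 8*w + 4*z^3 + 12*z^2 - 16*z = w^2*(2 - z) + w*(14 - 7*z) + 4*z^3 + 6*z^2 - 28*z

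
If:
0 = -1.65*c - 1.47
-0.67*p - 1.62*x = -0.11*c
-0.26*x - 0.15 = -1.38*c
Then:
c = -0.89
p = 12.68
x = -5.31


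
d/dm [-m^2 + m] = 1 - 2*m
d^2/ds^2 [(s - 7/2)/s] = -7/s^3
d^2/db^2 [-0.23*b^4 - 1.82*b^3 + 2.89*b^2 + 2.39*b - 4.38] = -2.76*b^2 - 10.92*b + 5.78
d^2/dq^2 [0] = 0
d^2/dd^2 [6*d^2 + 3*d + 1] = 12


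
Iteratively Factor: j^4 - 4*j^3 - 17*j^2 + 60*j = (j - 5)*(j^3 + j^2 - 12*j) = (j - 5)*(j - 3)*(j^2 + 4*j) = (j - 5)*(j - 3)*(j + 4)*(j)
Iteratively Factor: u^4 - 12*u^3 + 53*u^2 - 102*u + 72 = (u - 2)*(u^3 - 10*u^2 + 33*u - 36) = (u - 3)*(u - 2)*(u^2 - 7*u + 12) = (u - 4)*(u - 3)*(u - 2)*(u - 3)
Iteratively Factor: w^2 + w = (w)*(w + 1)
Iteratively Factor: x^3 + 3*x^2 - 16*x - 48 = (x + 3)*(x^2 - 16) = (x + 3)*(x + 4)*(x - 4)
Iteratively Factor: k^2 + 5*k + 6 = (k + 2)*(k + 3)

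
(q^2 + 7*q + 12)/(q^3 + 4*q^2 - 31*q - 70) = (q^2 + 7*q + 12)/(q^3 + 4*q^2 - 31*q - 70)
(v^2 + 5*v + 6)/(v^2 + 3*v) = (v + 2)/v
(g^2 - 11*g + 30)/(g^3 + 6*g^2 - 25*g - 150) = (g - 6)/(g^2 + 11*g + 30)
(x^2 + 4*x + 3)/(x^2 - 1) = (x + 3)/(x - 1)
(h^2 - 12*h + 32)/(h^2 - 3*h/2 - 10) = 2*(h - 8)/(2*h + 5)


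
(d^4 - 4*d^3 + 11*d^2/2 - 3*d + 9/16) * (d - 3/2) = d^5 - 11*d^4/2 + 23*d^3/2 - 45*d^2/4 + 81*d/16 - 27/32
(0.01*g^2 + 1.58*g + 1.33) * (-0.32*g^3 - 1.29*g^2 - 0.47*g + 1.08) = -0.0032*g^5 - 0.5185*g^4 - 2.4685*g^3 - 2.4475*g^2 + 1.0813*g + 1.4364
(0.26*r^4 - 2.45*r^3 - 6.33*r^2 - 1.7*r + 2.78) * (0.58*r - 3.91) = 0.1508*r^5 - 2.4376*r^4 + 5.9081*r^3 + 23.7643*r^2 + 8.2594*r - 10.8698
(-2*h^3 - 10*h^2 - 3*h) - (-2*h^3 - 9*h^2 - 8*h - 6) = -h^2 + 5*h + 6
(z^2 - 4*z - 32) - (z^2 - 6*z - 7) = 2*z - 25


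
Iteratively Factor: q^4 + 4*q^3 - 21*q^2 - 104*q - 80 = (q + 4)*(q^3 - 21*q - 20) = (q + 4)^2*(q^2 - 4*q - 5) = (q + 1)*(q + 4)^2*(q - 5)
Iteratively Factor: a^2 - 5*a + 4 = (a - 1)*(a - 4)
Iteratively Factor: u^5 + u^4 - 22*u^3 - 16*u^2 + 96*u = (u)*(u^4 + u^3 - 22*u^2 - 16*u + 96) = u*(u - 4)*(u^3 + 5*u^2 - 2*u - 24) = u*(u - 4)*(u + 4)*(u^2 + u - 6) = u*(u - 4)*(u + 3)*(u + 4)*(u - 2)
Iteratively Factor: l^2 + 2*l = (l + 2)*(l)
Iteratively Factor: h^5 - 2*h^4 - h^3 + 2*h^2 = (h)*(h^4 - 2*h^3 - h^2 + 2*h) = h*(h - 1)*(h^3 - h^2 - 2*h) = h^2*(h - 1)*(h^2 - h - 2) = h^2*(h - 2)*(h - 1)*(h + 1)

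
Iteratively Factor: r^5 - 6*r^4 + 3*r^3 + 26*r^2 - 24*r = (r - 1)*(r^4 - 5*r^3 - 2*r^2 + 24*r) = (r - 4)*(r - 1)*(r^3 - r^2 - 6*r) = r*(r - 4)*(r - 1)*(r^2 - r - 6) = r*(r - 4)*(r - 3)*(r - 1)*(r + 2)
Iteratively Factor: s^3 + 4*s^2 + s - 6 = (s + 2)*(s^2 + 2*s - 3) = (s + 2)*(s + 3)*(s - 1)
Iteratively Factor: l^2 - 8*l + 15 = (l - 5)*(l - 3)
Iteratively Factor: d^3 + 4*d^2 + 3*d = (d + 1)*(d^2 + 3*d) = d*(d + 1)*(d + 3)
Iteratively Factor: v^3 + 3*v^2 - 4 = (v + 2)*(v^2 + v - 2) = (v - 1)*(v + 2)*(v + 2)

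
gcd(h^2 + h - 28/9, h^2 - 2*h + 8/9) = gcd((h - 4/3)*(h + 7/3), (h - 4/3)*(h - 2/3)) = h - 4/3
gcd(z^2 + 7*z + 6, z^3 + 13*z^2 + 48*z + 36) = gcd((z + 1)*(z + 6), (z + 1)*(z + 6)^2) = z^2 + 7*z + 6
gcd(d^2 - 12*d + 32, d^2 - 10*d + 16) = d - 8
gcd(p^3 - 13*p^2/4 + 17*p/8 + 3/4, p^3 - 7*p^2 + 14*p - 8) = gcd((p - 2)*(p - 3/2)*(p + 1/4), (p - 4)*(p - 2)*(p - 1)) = p - 2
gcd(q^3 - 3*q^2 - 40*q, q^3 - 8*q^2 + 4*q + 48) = 1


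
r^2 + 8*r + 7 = (r + 1)*(r + 7)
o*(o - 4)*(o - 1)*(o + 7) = o^4 + 2*o^3 - 31*o^2 + 28*o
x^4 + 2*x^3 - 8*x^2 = x^2*(x - 2)*(x + 4)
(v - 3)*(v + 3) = v^2 - 9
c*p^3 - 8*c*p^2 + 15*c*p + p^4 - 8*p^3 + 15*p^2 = p*(c + p)*(p - 5)*(p - 3)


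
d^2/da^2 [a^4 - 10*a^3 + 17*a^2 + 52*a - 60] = 12*a^2 - 60*a + 34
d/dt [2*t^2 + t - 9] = 4*t + 1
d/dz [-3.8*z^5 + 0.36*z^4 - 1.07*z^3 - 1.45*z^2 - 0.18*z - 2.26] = -19.0*z^4 + 1.44*z^3 - 3.21*z^2 - 2.9*z - 0.18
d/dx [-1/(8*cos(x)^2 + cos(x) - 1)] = -(16*cos(x) + 1)*sin(x)/(8*cos(x)^2 + cos(x) - 1)^2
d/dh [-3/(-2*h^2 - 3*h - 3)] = 3*(-4*h - 3)/(2*h^2 + 3*h + 3)^2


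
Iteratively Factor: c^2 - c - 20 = (c - 5)*(c + 4)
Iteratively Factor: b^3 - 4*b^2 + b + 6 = (b - 3)*(b^2 - b - 2) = (b - 3)*(b + 1)*(b - 2)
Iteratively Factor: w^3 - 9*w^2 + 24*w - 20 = (w - 5)*(w^2 - 4*w + 4) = (w - 5)*(w - 2)*(w - 2)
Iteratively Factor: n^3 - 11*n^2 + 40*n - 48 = (n - 4)*(n^2 - 7*n + 12) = (n - 4)^2*(n - 3)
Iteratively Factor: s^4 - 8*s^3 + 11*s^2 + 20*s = (s - 4)*(s^3 - 4*s^2 - 5*s) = s*(s - 4)*(s^2 - 4*s - 5) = s*(s - 5)*(s - 4)*(s + 1)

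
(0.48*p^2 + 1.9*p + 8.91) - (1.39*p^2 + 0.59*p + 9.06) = -0.91*p^2 + 1.31*p - 0.15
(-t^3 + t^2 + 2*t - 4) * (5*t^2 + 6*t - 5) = -5*t^5 - t^4 + 21*t^3 - 13*t^2 - 34*t + 20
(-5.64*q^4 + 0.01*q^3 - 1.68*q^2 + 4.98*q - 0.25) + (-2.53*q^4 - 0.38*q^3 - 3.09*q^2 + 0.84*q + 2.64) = -8.17*q^4 - 0.37*q^3 - 4.77*q^2 + 5.82*q + 2.39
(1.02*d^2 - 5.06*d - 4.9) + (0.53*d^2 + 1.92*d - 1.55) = 1.55*d^2 - 3.14*d - 6.45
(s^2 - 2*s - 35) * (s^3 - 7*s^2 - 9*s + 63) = s^5 - 9*s^4 - 30*s^3 + 326*s^2 + 189*s - 2205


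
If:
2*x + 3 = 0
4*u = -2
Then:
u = -1/2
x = -3/2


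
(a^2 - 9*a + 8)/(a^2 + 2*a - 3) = (a - 8)/(a + 3)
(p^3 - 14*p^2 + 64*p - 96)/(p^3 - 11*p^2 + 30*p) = (p^2 - 8*p + 16)/(p*(p - 5))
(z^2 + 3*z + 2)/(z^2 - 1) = (z + 2)/(z - 1)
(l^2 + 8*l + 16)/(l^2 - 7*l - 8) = (l^2 + 8*l + 16)/(l^2 - 7*l - 8)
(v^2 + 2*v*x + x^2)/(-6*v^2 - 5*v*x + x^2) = (v + x)/(-6*v + x)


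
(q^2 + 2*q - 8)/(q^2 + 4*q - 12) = (q + 4)/(q + 6)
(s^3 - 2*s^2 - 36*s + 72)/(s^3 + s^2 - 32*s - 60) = (s^2 + 4*s - 12)/(s^2 + 7*s + 10)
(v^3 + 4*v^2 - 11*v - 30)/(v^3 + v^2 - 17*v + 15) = (v + 2)/(v - 1)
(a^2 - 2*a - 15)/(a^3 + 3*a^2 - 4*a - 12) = (a - 5)/(a^2 - 4)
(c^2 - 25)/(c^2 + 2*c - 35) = (c + 5)/(c + 7)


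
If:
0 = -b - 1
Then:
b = -1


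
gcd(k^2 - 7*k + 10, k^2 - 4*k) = 1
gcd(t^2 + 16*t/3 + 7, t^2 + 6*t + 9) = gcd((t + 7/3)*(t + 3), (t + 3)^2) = t + 3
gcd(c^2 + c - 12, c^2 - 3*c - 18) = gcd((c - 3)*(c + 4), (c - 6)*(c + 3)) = 1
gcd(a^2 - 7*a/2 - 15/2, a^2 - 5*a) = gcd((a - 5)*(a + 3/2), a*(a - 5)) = a - 5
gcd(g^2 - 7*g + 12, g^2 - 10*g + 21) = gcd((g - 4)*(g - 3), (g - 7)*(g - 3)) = g - 3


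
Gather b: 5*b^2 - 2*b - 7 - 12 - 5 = 5*b^2 - 2*b - 24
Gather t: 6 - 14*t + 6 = 12 - 14*t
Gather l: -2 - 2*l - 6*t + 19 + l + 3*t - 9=-l - 3*t + 8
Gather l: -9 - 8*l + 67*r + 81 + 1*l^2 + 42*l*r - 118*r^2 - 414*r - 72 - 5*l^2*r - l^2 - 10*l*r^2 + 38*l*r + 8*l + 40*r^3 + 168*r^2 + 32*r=-5*l^2*r + l*(-10*r^2 + 80*r) + 40*r^3 + 50*r^2 - 315*r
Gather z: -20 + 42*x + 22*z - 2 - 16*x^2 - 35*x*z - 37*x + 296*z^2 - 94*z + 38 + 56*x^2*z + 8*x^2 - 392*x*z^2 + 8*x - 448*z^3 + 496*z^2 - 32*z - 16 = -8*x^2 + 13*x - 448*z^3 + z^2*(792 - 392*x) + z*(56*x^2 - 35*x - 104)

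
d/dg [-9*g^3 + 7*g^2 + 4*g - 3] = -27*g^2 + 14*g + 4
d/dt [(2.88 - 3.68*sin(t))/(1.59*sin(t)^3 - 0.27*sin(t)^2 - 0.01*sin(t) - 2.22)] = (11.7024*sin(t)^3 - 14.7312*sin(t)^2 + 1.5552*sin(t) + 8.1984)*cos(t)/(2.5281*sin(t)^6 - 0.8586*sin(t)^5 + 0.0411*sin(t)^4 - 7.0542*sin(t)^3 + 1.1989*sin(t)^2 + 0.0444*sin(t) + 4.9284)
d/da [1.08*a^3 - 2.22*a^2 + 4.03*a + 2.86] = 3.24*a^2 - 4.44*a + 4.03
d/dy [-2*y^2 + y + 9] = 1 - 4*y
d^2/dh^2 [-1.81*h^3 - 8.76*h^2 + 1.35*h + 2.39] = -10.86*h - 17.52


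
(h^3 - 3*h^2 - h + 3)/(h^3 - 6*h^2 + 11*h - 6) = (h + 1)/(h - 2)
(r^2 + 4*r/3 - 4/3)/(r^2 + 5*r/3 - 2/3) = (3*r - 2)/(3*r - 1)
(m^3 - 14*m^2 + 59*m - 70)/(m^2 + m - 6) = (m^2 - 12*m + 35)/(m + 3)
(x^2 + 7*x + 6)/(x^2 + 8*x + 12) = (x + 1)/(x + 2)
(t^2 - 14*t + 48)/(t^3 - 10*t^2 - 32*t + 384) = (t - 6)/(t^2 - 2*t - 48)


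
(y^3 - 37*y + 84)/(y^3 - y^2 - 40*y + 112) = (y - 3)/(y - 4)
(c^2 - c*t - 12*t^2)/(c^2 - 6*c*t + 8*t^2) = (-c - 3*t)/(-c + 2*t)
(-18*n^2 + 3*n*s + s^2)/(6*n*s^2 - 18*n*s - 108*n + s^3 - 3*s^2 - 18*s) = (-3*n + s)/(s^2 - 3*s - 18)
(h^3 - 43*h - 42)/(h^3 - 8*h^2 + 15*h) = (h^3 - 43*h - 42)/(h*(h^2 - 8*h + 15))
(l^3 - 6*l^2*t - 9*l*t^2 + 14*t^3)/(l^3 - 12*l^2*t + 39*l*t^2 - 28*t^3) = (-l - 2*t)/(-l + 4*t)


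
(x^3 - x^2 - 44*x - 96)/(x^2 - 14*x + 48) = (x^2 + 7*x + 12)/(x - 6)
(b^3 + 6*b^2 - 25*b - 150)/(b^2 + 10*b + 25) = (b^2 + b - 30)/(b + 5)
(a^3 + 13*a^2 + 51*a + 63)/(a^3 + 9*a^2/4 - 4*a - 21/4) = 4*(a^2 + 10*a + 21)/(4*a^2 - 3*a - 7)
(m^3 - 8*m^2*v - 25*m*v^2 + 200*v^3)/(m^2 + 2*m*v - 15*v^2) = (-m^2 + 13*m*v - 40*v^2)/(-m + 3*v)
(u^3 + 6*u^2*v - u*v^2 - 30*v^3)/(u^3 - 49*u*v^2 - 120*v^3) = (u - 2*v)/(u - 8*v)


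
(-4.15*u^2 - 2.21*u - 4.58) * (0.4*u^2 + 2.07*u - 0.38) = -1.66*u^4 - 9.4745*u^3 - 4.8297*u^2 - 8.6408*u + 1.7404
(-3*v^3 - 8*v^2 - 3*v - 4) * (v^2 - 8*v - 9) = -3*v^5 + 16*v^4 + 88*v^3 + 92*v^2 + 59*v + 36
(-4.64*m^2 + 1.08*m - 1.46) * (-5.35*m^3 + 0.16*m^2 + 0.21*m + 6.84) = 24.824*m^5 - 6.5204*m^4 + 7.0094*m^3 - 31.7444*m^2 + 7.0806*m - 9.9864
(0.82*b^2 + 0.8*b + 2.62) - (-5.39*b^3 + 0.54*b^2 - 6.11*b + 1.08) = 5.39*b^3 + 0.28*b^2 + 6.91*b + 1.54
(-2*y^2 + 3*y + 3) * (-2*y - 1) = 4*y^3 - 4*y^2 - 9*y - 3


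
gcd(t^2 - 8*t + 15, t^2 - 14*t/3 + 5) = t - 3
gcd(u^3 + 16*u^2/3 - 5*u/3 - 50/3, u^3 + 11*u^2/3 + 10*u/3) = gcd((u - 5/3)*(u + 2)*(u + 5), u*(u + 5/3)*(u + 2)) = u + 2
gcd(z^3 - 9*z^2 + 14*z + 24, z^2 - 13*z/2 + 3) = z - 6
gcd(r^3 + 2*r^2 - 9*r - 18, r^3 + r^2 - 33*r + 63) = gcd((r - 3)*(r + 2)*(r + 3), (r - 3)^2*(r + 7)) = r - 3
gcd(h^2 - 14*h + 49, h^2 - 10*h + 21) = h - 7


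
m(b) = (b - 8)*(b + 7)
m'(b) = 2*b - 1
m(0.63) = -56.23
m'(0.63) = 0.26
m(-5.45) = -20.85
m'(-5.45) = -11.90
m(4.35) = -41.43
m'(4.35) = 7.70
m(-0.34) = -55.54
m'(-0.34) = -1.68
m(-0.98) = -54.06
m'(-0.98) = -2.96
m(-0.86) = -54.40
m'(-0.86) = -2.72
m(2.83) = -50.82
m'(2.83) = 4.66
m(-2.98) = -44.14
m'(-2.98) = -6.96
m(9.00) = 16.00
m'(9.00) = 17.00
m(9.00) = 16.00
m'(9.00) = 17.00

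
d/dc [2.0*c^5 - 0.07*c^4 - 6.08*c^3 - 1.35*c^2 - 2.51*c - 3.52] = 10.0*c^4 - 0.28*c^3 - 18.24*c^2 - 2.7*c - 2.51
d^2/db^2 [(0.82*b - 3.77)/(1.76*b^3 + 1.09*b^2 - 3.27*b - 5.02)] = (15.240192*b^5 - 130.696896*b^4 - 104.330876*b^3 + 190.24617*b^2 - 92.306502*b - 148.803094)/(5.451776*b^9 + 10.129152*b^8 - 24.114288*b^7 - 82.993835*b^6 - 12.978957*b^5 + 190.419621*b^4 + 205.449045*b^3 - 78.629766*b^2 - 247.215924*b - 126.506008)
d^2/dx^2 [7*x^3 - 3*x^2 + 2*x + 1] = 42*x - 6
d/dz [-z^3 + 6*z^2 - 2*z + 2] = -3*z^2 + 12*z - 2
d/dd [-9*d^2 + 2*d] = 2 - 18*d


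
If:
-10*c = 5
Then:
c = -1/2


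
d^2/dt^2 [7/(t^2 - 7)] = 14*(3*t^2 + 7)/(t^2 - 7)^3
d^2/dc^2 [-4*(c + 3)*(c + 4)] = -8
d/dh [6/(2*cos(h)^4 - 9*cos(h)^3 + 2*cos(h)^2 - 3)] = 6*(8*cos(h)^2 - 27*cos(h) + 4)*sin(h)*cos(h)/(2*cos(h)^4 - 9*cos(h)^3 + 2*cos(h)^2 - 3)^2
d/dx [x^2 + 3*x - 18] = 2*x + 3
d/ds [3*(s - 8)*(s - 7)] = 6*s - 45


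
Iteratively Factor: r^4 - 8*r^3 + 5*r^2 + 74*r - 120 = (r + 3)*(r^3 - 11*r^2 + 38*r - 40) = (r - 4)*(r + 3)*(r^2 - 7*r + 10) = (r - 5)*(r - 4)*(r + 3)*(r - 2)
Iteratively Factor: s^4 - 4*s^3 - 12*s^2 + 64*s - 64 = (s + 4)*(s^3 - 8*s^2 + 20*s - 16) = (s - 2)*(s + 4)*(s^2 - 6*s + 8) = (s - 4)*(s - 2)*(s + 4)*(s - 2)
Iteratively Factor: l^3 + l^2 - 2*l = (l + 2)*(l^2 - l) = (l - 1)*(l + 2)*(l)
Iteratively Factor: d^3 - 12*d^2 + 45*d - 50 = (d - 2)*(d^2 - 10*d + 25) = (d - 5)*(d - 2)*(d - 5)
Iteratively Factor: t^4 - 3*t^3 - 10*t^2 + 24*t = (t + 3)*(t^3 - 6*t^2 + 8*t) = t*(t + 3)*(t^2 - 6*t + 8) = t*(t - 4)*(t + 3)*(t - 2)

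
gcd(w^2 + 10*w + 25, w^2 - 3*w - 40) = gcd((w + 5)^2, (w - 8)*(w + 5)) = w + 5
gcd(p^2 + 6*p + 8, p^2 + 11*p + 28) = p + 4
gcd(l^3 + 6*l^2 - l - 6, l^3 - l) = l^2 - 1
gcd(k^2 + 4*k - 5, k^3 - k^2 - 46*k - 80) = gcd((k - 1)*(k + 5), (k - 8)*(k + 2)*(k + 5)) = k + 5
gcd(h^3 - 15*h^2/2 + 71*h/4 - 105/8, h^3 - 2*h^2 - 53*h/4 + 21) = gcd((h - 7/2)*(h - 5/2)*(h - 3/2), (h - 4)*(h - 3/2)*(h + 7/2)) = h - 3/2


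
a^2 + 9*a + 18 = (a + 3)*(a + 6)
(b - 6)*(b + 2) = b^2 - 4*b - 12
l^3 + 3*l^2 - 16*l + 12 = (l - 2)*(l - 1)*(l + 6)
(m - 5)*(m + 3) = m^2 - 2*m - 15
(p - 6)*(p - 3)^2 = p^3 - 12*p^2 + 45*p - 54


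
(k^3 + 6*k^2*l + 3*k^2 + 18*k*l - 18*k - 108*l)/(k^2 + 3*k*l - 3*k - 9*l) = (k^2 + 6*k*l + 6*k + 36*l)/(k + 3*l)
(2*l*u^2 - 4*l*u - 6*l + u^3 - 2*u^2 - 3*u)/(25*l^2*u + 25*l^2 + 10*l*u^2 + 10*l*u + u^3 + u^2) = (2*l*u - 6*l + u^2 - 3*u)/(25*l^2 + 10*l*u + u^2)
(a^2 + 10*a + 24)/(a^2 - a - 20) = (a + 6)/(a - 5)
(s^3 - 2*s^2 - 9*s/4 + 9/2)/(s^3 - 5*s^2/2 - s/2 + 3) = (s + 3/2)/(s + 1)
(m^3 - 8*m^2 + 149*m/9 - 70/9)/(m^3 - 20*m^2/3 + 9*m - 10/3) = (m - 7/3)/(m - 1)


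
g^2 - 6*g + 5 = (g - 5)*(g - 1)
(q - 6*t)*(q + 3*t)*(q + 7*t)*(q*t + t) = q^4*t + 4*q^3*t^2 + q^3*t - 39*q^2*t^3 + 4*q^2*t^2 - 126*q*t^4 - 39*q*t^3 - 126*t^4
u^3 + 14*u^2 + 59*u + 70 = (u + 2)*(u + 5)*(u + 7)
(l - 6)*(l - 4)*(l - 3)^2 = l^4 - 16*l^3 + 93*l^2 - 234*l + 216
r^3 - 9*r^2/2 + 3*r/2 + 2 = (r - 4)*(r - 1)*(r + 1/2)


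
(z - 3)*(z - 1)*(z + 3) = z^3 - z^2 - 9*z + 9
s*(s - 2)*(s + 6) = s^3 + 4*s^2 - 12*s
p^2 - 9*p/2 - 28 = (p - 8)*(p + 7/2)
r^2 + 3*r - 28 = (r - 4)*(r + 7)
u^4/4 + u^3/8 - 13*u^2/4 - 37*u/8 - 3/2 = (u/4 + 1/4)*(u - 4)*(u + 1/2)*(u + 3)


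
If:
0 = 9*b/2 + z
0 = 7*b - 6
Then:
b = 6/7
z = -27/7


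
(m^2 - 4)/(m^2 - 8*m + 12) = (m + 2)/(m - 6)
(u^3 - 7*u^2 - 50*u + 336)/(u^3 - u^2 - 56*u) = (u - 6)/u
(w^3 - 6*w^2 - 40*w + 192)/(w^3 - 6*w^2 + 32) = (w^2 - 2*w - 48)/(w^2 - 2*w - 8)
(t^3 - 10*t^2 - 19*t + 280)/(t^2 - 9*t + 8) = (t^2 - 2*t - 35)/(t - 1)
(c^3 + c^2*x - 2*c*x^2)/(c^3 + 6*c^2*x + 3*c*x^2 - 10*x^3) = c/(c + 5*x)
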